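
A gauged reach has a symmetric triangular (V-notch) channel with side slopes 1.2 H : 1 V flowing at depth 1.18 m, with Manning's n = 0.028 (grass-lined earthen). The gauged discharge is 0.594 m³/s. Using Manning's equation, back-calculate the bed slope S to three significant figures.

0.000285

A = z·y² = 1.2×1.18² = 1.671 m²
P = 2y√(1+z²) = 2×1.18×√(1+1.2²) = 3.686 m
R = A/P = 1.671/3.686 = 0.4533 m
S = (Q·n / (1·A·R^(2/3)))² = (0.594×0.028 / (1×1.671×0.5901))² = 0.0002846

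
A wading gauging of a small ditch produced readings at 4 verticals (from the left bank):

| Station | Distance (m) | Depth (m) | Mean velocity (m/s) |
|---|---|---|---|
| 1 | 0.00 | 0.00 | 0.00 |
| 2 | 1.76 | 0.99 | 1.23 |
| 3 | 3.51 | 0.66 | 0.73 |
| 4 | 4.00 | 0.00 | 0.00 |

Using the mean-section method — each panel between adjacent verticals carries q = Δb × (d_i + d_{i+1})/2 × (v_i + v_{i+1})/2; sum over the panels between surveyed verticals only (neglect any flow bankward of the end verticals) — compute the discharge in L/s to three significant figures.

Panel 1-2: Δb = 1.76 m, d̄ = (0.00+0.99)/2 = 0.495, v̄ = (0.00+1.23)/2 = 0.615 → q = 1.76×0.495×0.615 = 0.5358 m³/s
Panel 2-3: Δb = 1.75 m, d̄ = (0.99+0.66)/2 = 0.825, v̄ = (1.23+0.73)/2 = 0.98 → q = 1.75×0.825×0.98 = 1.415 m³/s
Panel 3-4: Δb = 0.49 m, d̄ = (0.66+0.00)/2 = 0.33, v̄ = (0.73+0.00)/2 = 0.365 → q = 0.49×0.33×0.365 = 0.05902 m³/s
Q = Σ q = 2.010 m³/s
= 2.010 × 1000 = 2010 L/s

2010 L/s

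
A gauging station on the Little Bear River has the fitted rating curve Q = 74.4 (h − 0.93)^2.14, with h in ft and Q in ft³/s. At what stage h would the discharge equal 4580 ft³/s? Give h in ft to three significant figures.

7.79 ft

h − h₀ = (Q/C)^(1/b) = (4580/74.4)^(1/2.14) = 6.857 ft
h = 0.93 + 6.857 = 7.787 ft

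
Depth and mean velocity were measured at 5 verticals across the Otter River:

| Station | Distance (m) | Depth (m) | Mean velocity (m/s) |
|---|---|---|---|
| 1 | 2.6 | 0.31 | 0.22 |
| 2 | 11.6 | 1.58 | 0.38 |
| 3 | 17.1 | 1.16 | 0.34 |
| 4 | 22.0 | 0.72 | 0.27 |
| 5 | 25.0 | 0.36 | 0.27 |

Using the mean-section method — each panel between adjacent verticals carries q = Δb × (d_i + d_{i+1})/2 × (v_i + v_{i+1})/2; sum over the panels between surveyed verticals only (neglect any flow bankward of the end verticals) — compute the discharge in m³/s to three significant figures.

7.11 m³/s

Panel 1-2: Δb = 9 m, d̄ = (0.31+1.58)/2 = 0.945, v̄ = (0.22+0.38)/2 = 0.3 → q = 9×0.945×0.3 = 2.552 m³/s
Panel 2-3: Δb = 5.5 m, d̄ = (1.58+1.16)/2 = 1.37, v̄ = (0.38+0.34)/2 = 0.36 → q = 5.5×1.37×0.36 = 2.713 m³/s
Panel 3-4: Δb = 4.9 m, d̄ = (1.16+0.72)/2 = 0.94, v̄ = (0.34+0.27)/2 = 0.305 → q = 4.9×0.94×0.305 = 1.405 m³/s
Panel 4-5: Δb = 3 m, d̄ = (0.72+0.36)/2 = 0.54, v̄ = (0.27+0.27)/2 = 0.27 → q = 3×0.54×0.27 = 0.4374 m³/s
Q = Σ q = 7.106 m³/s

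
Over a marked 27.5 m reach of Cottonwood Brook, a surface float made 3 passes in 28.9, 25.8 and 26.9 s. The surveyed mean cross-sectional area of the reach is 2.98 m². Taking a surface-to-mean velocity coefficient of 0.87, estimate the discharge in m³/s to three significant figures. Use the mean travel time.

2.62 m³/s

t̄ = (28.9 + 25.8 + 26.9) / 3 = 27.2 s
v_surface = L / t̄ = 27.5 / 27.2 = 1.011 m/s
v_mean = 0.87 × 1.011 = 0.8796 m/s
Q = A × v_mean = 2.98 × 0.8796 = 2.621 m³/s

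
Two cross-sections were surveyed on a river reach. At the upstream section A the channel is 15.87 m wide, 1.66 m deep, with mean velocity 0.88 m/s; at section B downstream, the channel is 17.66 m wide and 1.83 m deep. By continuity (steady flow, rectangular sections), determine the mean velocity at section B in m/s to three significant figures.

Q = A₁V₁ = (15.87×1.66) × 0.88 = 23.18 m³/s
A₂ = 17.66 × 1.83 = 32.32 m²
V₂ = Q/A₂ = 23.18/32.32 = 0.7173 m/s

0.717 m/s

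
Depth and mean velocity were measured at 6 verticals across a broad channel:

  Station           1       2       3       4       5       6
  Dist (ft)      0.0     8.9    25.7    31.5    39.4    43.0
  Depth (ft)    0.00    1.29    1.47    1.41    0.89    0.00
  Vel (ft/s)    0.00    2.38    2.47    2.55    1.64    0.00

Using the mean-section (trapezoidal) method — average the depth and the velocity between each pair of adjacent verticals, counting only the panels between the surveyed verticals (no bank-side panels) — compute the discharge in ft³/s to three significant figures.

104 ft³/s

Panel 1-2: Δb = 8.9 ft, d̄ = (0.00+1.29)/2 = 0.645, v̄ = (0.00+2.38)/2 = 1.19 → q = 8.9×0.645×1.19 = 6.831 ft³/s
Panel 2-3: Δb = 16.8 ft, d̄ = (1.29+1.47)/2 = 1.38, v̄ = (2.38+2.47)/2 = 2.425 → q = 16.8×1.38×2.425 = 56.22 ft³/s
Panel 3-4: Δb = 5.8 ft, d̄ = (1.47+1.41)/2 = 1.44, v̄ = (2.47+2.55)/2 = 2.51 → q = 5.8×1.44×2.51 = 20.96 ft³/s
Panel 4-5: Δb = 7.9 ft, d̄ = (1.41+0.89)/2 = 1.15, v̄ = (2.55+1.64)/2 = 2.095 → q = 7.9×1.15×2.095 = 19.03 ft³/s
Panel 5-6: Δb = 3.6 ft, d̄ = (0.89+0.00)/2 = 0.445, v̄ = (1.64+0.00)/2 = 0.82 → q = 3.6×0.445×0.82 = 1.314 ft³/s
Q = Σ q = 104.4 ft³/s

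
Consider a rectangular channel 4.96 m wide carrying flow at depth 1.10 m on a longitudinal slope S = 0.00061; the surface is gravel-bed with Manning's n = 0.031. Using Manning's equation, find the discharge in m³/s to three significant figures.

3.63 m³/s

A = b·y = 4.96 × 1.10 = 5.456 m²
P = b + 2y = 4.96 + 2×1.10 = 7.160 m
R = A/P = 5.456/7.160 = 0.7620 m
Q = (1/n)·A·R^(2/3)·S^(1/2) = (1/0.031) × 5.456 × 0.7620^(2/3) × 0.00061^(1/2) = 3.626 m³/s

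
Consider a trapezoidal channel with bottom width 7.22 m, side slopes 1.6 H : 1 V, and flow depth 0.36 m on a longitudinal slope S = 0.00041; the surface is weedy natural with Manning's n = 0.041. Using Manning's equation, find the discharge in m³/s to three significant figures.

A = (b + z·y)·y = (7.22 + 1.6×0.36)×0.36 = 2.807 m²
P = b + 2y√(1+z²) = 7.22 + 2×0.36×√(1+1.6²) = 8.578 m
R = A/P = 2.807/8.578 = 0.3272 m
Q = (1/n)·A·R^(2/3)·S^(1/2) = (1/0.041) × 2.807 × 0.3272^(2/3) × 0.00041^(1/2) = 0.6581 m³/s

0.658 m³/s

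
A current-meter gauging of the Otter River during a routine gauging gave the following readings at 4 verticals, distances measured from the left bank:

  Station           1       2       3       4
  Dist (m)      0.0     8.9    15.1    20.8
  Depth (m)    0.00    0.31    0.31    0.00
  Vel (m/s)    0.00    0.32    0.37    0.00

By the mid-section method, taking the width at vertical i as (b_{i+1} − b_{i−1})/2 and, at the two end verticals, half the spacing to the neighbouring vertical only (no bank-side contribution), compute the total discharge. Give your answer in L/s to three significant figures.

w_2 = (15.1 − 0.0)/2 = 7.55 m; q_2 = 0.32 × 0.31 × 7.55 = 0.7490 m³/s
w_3 = (20.8 − 8.9)/2 = 5.95 m; q_3 = 0.37 × 0.31 × 5.95 = 0.6825 m³/s
Stations 1, 4 contribute zero (depth or velocity is 0).
Q = Σ qᵢ = 1.431 m³/s
= 1.431 × 1000 = 1431 L/s

1430 L/s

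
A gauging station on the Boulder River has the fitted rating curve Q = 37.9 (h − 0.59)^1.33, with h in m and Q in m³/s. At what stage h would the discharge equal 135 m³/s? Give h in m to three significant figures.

3.19 m

h − h₀ = (Q/C)^(1/b) = (135/37.9)^(1/1.33) = 2.599 m
h = 0.59 + 2.599 = 3.189 m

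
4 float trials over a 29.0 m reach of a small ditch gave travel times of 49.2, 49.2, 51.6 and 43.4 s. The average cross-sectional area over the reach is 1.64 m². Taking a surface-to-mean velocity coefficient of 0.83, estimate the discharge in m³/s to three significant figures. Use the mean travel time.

t̄ = (49.2 + 49.2 + 51.6 + 43.4) / 4 = 48.35 s
v_surface = L / t̄ = 29.0 / 48.35 = 0.5998 m/s
v_mean = 0.83 × 0.5998 = 0.4978 m/s
Q = A × v_mean = 1.64 × 0.4978 = 0.8164 m³/s

0.816 m³/s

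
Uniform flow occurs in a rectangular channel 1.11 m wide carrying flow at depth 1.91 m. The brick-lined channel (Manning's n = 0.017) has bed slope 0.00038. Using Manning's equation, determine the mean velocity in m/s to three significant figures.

A = b·y = 1.11 × 1.91 = 2.120 m²
P = b + 2y = 1.11 + 2×1.91 = 4.930 m
R = A/P = 2.120/4.930 = 0.4300 m
Q = (1/n)·A·R^(2/3)·S^(1/2) = (1/0.017) × 2.120 × 0.4300^(2/3) × 0.00038^(1/2) = 1.385 m³/s
V = Q/A = 1.385/2.120 = 0.6533 m/s

0.653 m/s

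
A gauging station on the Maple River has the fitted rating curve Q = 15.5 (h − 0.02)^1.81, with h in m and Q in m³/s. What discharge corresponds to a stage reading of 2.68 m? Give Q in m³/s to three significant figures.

Q = 15.5 × (2.68 − 0.02)^1.81 = 15.5 × 2.66^1.81 = 91.07 m³/s

91.1 m³/s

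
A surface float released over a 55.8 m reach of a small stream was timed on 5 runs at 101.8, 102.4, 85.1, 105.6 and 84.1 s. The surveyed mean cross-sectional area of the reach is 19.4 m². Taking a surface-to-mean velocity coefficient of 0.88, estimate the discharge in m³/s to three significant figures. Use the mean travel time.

9.94 m³/s

t̄ = (101.8 + 102.4 + 85.1 + 105.6 + 84.1) / 5 = 95.8 s
v_surface = L / t̄ = 55.8 / 95.8 = 0.5825 m/s
v_mean = 0.88 × 0.5825 = 0.5126 m/s
Q = A × v_mean = 19.4 × 0.5126 = 9.944 m³/s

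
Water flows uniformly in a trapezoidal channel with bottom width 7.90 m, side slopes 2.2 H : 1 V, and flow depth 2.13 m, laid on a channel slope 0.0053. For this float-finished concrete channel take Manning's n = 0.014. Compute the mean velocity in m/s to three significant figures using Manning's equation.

A = (b + z·y)·y = (7.90 + 2.2×2.13)×2.13 = 26.81 m²
P = b + 2y√(1+z²) = 7.90 + 2×2.13×√(1+2.2²) = 18.19 m
R = A/P = 26.81/18.19 = 1.473 m
Q = (1/n)·A·R^(2/3)·S^(1/2) = (1/0.014) × 26.81 × 1.473^(2/3) × 0.0053^(1/2) = 180.5 m³/s
V = Q/A = 180.5/26.81 = 6.733 m/s

6.73 m/s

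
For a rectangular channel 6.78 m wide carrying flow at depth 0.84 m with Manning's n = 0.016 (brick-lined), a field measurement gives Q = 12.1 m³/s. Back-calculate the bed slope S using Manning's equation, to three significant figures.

A = b·y = 6.78 × 0.84 = 5.695 m²
P = b + 2y = 6.78 + 2×0.84 = 8.460 m
R = A/P = 5.695/8.460 = 0.6732 m
S = (Q·n / (1·A·R^(2/3)))² = (12.1×0.016 / (1×5.695×0.7681))² = 0.001959

0.00196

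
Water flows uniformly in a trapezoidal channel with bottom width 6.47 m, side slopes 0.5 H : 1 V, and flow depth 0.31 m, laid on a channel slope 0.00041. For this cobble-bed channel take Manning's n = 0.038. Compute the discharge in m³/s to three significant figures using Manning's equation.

A = (b + z·y)·y = (6.47 + 0.5×0.31)×0.31 = 2.054 m²
P = b + 2y√(1+z²) = 6.47 + 2×0.31×√(1+0.5²) = 7.163 m
R = A/P = 2.054/7.163 = 0.2867 m
Q = (1/n)·A·R^(2/3)·S^(1/2) = (1/0.038) × 2.054 × 0.2867^(2/3) × 0.00041^(1/2) = 0.4758 m³/s

0.476 m³/s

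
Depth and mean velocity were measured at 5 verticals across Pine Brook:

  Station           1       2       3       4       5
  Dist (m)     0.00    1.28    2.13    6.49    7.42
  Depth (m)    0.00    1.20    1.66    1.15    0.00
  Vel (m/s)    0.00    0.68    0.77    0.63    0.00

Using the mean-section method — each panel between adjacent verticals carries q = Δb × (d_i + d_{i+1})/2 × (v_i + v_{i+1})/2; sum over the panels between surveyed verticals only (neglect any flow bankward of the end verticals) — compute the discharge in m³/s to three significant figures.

5.60 m³/s

Panel 1-2: Δb = 1.28 m, d̄ = (0.00+1.20)/2 = 0.6, v̄ = (0.00+0.68)/2 = 0.34 → q = 1.28×0.6×0.34 = 0.2611 m³/s
Panel 2-3: Δb = 0.85 m, d̄ = (1.20+1.66)/2 = 1.43, v̄ = (0.68+0.77)/2 = 0.725 → q = 0.85×1.43×0.725 = 0.8812 m³/s
Panel 3-4: Δb = 4.36 m, d̄ = (1.66+1.15)/2 = 1.405, v̄ = (0.77+0.63)/2 = 0.7 → q = 4.36×1.405×0.7 = 4.288 m³/s
Panel 4-5: Δb = 0.93 m, d̄ = (1.15+0.00)/2 = 0.575, v̄ = (0.63+0.00)/2 = 0.315 → q = 0.93×0.575×0.315 = 0.1684 m³/s
Q = Σ q = 5.599 m³/s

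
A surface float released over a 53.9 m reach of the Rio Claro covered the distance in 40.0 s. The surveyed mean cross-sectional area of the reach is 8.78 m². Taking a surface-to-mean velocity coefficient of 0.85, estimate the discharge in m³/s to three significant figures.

v_surface = L / t̄ = 53.9 / 40 = 1.348 m/s
v_mean = 0.85 × 1.348 = 1.145 m/s
Q = A × v_mean = 8.78 × 1.145 = 10.06 m³/s

10.1 m³/s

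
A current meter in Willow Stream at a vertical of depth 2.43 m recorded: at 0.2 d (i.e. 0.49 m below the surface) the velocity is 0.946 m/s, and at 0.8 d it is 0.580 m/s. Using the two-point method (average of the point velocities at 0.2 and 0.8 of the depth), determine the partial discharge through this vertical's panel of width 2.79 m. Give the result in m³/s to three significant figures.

5.17 m³/s

v̄ = (0.946 + 0.580) / 2 = 0.7630 m/s
q = v̄ × d × w = 0.7630 × 2.43 × 2.79 = 5.173 m³/s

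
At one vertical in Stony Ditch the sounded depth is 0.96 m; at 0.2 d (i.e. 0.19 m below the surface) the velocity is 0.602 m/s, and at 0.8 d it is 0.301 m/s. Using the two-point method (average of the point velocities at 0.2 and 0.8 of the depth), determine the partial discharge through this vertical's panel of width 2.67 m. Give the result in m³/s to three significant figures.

v̄ = (0.602 + 0.301) / 2 = 0.4515 m/s
q = v̄ × d × w = 0.4515 × 0.96 × 2.67 = 1.157 m³/s

1.16 m³/s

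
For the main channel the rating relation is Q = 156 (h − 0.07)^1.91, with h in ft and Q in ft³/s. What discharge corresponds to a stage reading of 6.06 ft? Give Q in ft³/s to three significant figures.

Q = 156 × (6.06 − 0.07)^1.91 = 156 × 5.99^1.91 = 4764 ft³/s

4760 ft³/s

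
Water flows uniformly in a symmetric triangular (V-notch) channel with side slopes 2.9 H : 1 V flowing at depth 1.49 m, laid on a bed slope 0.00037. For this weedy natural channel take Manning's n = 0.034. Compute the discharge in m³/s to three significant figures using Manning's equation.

2.88 m³/s

A = z·y² = 2.9×1.49² = 6.438 m²
P = 2y√(1+z²) = 2×1.49×√(1+2.9²) = 9.141 m
R = A/P = 6.438/9.141 = 0.7043 m
Q = (1/n)·A·R^(2/3)·S^(1/2) = (1/0.034) × 6.438 × 0.7043^(2/3) × 0.00037^(1/2) = 2.883 m³/s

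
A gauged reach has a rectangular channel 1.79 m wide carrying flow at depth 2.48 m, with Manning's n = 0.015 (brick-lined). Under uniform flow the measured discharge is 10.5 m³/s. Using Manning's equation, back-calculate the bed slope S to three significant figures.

0.00220

A = b·y = 1.79 × 2.48 = 4.439 m²
P = b + 2y = 1.79 + 2×2.48 = 6.750 m
R = A/P = 4.439/6.750 = 0.6577 m
S = (Q·n / (1·A·R^(2/3)))² = (10.5×0.015 / (1×4.439×0.7563))² = 0.002201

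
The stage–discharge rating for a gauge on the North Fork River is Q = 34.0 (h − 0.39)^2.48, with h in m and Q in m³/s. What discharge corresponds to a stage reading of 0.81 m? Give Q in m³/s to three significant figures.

3.95 m³/s

Q = 34.0 × (0.81 − 0.39)^2.48 = 34.0 × 0.42^2.48 = 3.955 m³/s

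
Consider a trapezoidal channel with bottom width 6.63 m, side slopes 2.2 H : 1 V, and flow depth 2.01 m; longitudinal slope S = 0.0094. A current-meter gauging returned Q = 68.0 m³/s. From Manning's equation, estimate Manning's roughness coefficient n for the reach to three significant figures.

0.0389

A = (b + z·y)·y = (6.63 + 2.2×2.01)×2.01 = 22.21 m²
P = b + 2y√(1+z²) = 6.63 + 2×2.01×√(1+2.2²) = 16.34 m
R = A/P = 22.21/16.34 = 1.359 m
n = (1/Q)·A·R^(2/3)·S^(1/2) = (1/68.0) × 22.21 × 1.227 × 0.09695 = 0.03886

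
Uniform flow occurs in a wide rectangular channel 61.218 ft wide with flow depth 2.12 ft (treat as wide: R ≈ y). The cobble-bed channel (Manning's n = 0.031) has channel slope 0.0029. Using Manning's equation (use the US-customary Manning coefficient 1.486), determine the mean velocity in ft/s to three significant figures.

A = b·y = 61.218 × 2.12 = 129.8 ft²
Wide channel: R ≈ y = 2.12 ft
Q = (1.486/n)·A·R^(2/3)·S^(1/2) = (1.486/0.031) × 129.8 × 2.120^(2/3) × 0.0029^(1/2) = 552.9 ft³/s
V = Q/A = 552.9/129.8 = 4.260 ft/s

4.26 ft/s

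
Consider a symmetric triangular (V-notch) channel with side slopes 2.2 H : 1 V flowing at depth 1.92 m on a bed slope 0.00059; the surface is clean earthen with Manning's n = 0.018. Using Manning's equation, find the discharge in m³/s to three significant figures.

A = z·y² = 2.2×1.92² = 8.110 m²
P = 2y√(1+z²) = 2×1.92×√(1+2.2²) = 9.280 m
R = A/P = 8.110/9.280 = 0.8740 m
Q = (1/n)·A·R^(2/3)·S^(1/2) = (1/0.018) × 8.110 × 0.8740^(2/3) × 0.00059^(1/2) = 10.00 m³/s

10.0 m³/s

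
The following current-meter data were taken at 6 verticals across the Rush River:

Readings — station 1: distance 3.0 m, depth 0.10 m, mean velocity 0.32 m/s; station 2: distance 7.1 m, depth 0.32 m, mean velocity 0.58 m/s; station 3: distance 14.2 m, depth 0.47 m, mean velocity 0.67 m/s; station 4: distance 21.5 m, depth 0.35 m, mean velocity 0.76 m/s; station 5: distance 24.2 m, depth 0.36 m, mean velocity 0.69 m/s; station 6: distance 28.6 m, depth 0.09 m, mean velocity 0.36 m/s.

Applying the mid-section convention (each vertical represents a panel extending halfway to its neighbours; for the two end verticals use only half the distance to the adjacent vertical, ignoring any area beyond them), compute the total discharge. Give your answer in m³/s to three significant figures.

w_1 = (7.1 − 3.0)/2 = 2.05 m; q_1 = 0.32 × 0.10 × 2.05 = 0.06560 m³/s
w_2 = (14.2 − 3.0)/2 = 5.6 m; q_2 = 0.58 × 0.32 × 5.6 = 1.039 m³/s
w_3 = (21.5 − 7.1)/2 = 7.2 m; q_3 = 0.67 × 0.47 × 7.2 = 2.267 m³/s
w_4 = (24.2 − 14.2)/2 = 5 m; q_4 = 0.76 × 0.35 × 5 = 1.330 m³/s
w_5 = (28.6 − 21.5)/2 = 3.55 m; q_5 = 0.69 × 0.36 × 3.55 = 0.8818 m³/s
w_6 = (28.6 − 24.2)/2 = 2.2 m; q_6 = 0.36 × 0.09 × 2.2 = 0.07128 m³/s
Q = Σ qᵢ = 5.655 m³/s

5.66 m³/s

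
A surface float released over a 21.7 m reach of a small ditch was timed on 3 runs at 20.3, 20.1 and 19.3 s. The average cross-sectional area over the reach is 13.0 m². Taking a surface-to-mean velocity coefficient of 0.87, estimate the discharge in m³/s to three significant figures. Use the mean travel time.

12.3 m³/s

t̄ = (20.3 + 20.1 + 19.3) / 3 = 19.9 s
v_surface = L / t̄ = 21.7 / 19.9 = 1.090 m/s
v_mean = 0.87 × 1.090 = 0.9487 m/s
Q = A × v_mean = 13.0 × 0.9487 = 12.33 m³/s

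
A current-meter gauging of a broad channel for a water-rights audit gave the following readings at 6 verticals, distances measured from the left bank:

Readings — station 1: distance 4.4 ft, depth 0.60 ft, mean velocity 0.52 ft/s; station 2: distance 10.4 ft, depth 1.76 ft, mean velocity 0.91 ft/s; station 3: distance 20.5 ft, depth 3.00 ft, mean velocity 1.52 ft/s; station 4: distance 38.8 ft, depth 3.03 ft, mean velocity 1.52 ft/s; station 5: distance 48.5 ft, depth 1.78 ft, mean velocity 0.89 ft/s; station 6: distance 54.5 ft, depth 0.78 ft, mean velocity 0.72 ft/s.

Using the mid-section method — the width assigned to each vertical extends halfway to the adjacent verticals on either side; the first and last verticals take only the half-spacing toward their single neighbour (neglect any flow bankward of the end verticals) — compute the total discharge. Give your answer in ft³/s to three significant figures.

157 ft³/s

w_1 = (10.4 − 4.4)/2 = 3 ft; q_1 = 0.52 × 0.60 × 3 = 0.9360 ft³/s
w_2 = (20.5 − 4.4)/2 = 8.05 ft; q_2 = 0.91 × 1.76 × 8.05 = 12.89 ft³/s
w_3 = (38.8 − 10.4)/2 = 14.2 ft; q_3 = 1.52 × 3.00 × 14.2 = 64.75 ft³/s
w_4 = (48.5 − 20.5)/2 = 14 ft; q_4 = 1.52 × 3.03 × 14 = 64.48 ft³/s
w_5 = (54.5 − 38.8)/2 = 7.85 ft; q_5 = 0.89 × 1.78 × 7.85 = 12.44 ft³/s
w_6 = (54.5 − 48.5)/2 = 3 ft; q_6 = 0.72 × 0.78 × 3 = 1.685 ft³/s
Q = Σ qᵢ = 157.2 ft³/s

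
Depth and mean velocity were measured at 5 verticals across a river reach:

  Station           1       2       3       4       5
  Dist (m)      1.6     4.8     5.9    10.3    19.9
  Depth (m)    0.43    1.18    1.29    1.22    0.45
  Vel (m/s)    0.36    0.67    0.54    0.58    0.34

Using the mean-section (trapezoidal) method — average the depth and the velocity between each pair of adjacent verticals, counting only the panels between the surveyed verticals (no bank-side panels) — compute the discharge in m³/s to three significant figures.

Panel 1-2: Δb = 3.2 m, d̄ = (0.43+1.18)/2 = 0.805, v̄ = (0.36+0.67)/2 = 0.515 → q = 3.2×0.805×0.515 = 1.327 m³/s
Panel 2-3: Δb = 1.1 m, d̄ = (1.18+1.29)/2 = 1.235, v̄ = (0.67+0.54)/2 = 0.605 → q = 1.1×1.235×0.605 = 0.8219 m³/s
Panel 3-4: Δb = 4.4 m, d̄ = (1.29+1.22)/2 = 1.255, v̄ = (0.54+0.58)/2 = 0.56 → q = 4.4×1.255×0.56 = 3.092 m³/s
Panel 4-5: Δb = 9.6 m, d̄ = (1.22+0.45)/2 = 0.835, v̄ = (0.58+0.34)/2 = 0.46 → q = 9.6×0.835×0.46 = 3.687 m³/s
Q = Σ q = 8.928 m³/s

8.93 m³/s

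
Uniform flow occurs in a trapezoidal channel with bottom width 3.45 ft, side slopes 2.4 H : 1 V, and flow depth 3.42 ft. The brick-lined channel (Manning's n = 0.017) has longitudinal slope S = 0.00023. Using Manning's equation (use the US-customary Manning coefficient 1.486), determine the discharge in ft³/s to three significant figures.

80.4 ft³/s

A = (b + z·y)·y = (3.45 + 2.4×3.42)×3.42 = 39.87 ft²
P = b + 2y√(1+z²) = 3.45 + 2×3.42×√(1+2.4²) = 21.23 ft
R = A/P = 39.87/21.23 = 1.878 ft
Q = (1.486/n)·A·R^(2/3)·S^(1/2) = (1.486/0.017) × 39.87 × 1.878^(2/3) × 0.00023^(1/2) = 80.44 ft³/s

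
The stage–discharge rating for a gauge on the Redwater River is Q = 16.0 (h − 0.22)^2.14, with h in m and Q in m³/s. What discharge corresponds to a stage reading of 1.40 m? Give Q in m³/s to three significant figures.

Q = 16.0 × (1.40 − 0.22)^2.14 = 16.0 × 1.18^2.14 = 22.80 m³/s

22.8 m³/s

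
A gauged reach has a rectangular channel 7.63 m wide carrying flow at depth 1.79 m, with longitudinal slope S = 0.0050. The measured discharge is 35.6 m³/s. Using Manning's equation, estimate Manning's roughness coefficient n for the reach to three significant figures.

0.0309

A = b·y = 7.63 × 1.79 = 13.66 m²
P = b + 2y = 7.63 + 2×1.79 = 11.21 m
R = A/P = 13.66/11.21 = 1.218 m
n = (1/Q)·A·R^(2/3)·S^(1/2) = (1/35.6) × 13.66 × 1.141 × 0.07071 = 0.03095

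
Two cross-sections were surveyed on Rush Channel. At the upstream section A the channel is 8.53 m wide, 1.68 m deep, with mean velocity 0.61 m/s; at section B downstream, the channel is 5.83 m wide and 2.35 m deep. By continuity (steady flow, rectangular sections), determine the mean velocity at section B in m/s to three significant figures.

Q = A₁V₁ = (8.53×1.68) × 0.61 = 8.742 m³/s
A₂ = 5.83 × 2.35 = 13.70 m²
V₂ = Q/A₂ = 8.742/13.70 = 0.6380 m/s

0.638 m/s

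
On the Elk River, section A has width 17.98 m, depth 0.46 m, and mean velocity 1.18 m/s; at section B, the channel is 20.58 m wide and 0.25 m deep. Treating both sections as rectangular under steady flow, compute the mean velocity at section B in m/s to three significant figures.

Q = A₁V₁ = (17.98×0.46) × 1.18 = 9.760 m³/s
A₂ = 20.58 × 0.25 = 5.145 m²
V₂ = Q/A₂ = 9.760/5.145 = 1.897 m/s

1.90 m/s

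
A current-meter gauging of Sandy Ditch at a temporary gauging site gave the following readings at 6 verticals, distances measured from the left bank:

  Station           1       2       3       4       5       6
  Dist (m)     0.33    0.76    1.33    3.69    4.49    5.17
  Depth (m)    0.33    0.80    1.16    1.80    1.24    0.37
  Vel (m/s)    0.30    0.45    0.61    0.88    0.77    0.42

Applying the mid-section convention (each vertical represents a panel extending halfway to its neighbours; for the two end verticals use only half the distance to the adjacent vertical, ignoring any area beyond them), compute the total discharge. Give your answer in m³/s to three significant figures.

4.50 m³/s

w_1 = (0.76 − 0.33)/2 = 0.215 m; q_1 = 0.30 × 0.33 × 0.215 = 0.02129 m³/s
w_2 = (1.33 − 0.33)/2 = 0.5 m; q_2 = 0.45 × 0.80 × 0.5 = 0.1800 m³/s
w_3 = (3.69 − 0.76)/2 = 1.465 m; q_3 = 0.61 × 1.16 × 1.465 = 1.037 m³/s
w_4 = (4.49 − 1.33)/2 = 1.58 m; q_4 = 0.88 × 1.80 × 1.58 = 2.503 m³/s
w_5 = (5.17 − 3.69)/2 = 0.74 m; q_5 = 0.77 × 1.24 × 0.74 = 0.7066 m³/s
w_6 = (5.17 − 4.49)/2 = 0.34 m; q_6 = 0.42 × 0.37 × 0.34 = 0.05284 m³/s
Q = Σ qᵢ = 4.500 m³/s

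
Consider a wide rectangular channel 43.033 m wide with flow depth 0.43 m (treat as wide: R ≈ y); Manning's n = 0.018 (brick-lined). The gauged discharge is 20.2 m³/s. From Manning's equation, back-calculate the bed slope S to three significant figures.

A = b·y = 43.033 × 0.43 = 18.50 m²
Wide channel: R ≈ y = 0.43 m
S = (Q·n / (1·A·R^(2/3)))² = (20.2×0.018 / (1×18.50×0.5697))² = 0.001190

0.00119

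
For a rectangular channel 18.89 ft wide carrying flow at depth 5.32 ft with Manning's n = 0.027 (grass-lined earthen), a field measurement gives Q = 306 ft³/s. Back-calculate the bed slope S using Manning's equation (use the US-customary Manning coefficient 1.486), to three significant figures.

0.000598

A = b·y = 18.89 × 5.32 = 100.5 ft²
P = b + 2y = 18.89 + 2×5.32 = 29.53 ft
R = A/P = 100.5/29.53 = 3.403 ft
S = (Q·n / (1.486·A·R^(2/3)))² = (306×0.027 / (1.486×100.5×2.262))² = 0.0005980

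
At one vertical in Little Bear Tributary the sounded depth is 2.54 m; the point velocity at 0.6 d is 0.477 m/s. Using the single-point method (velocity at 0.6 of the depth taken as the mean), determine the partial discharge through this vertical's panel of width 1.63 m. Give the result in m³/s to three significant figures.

v̄ = v₀.₆ = 0.477 m/s
q = v̄ × d × w = 0.4770 × 2.54 × 1.63 = 1.975 m³/s

1.97 m³/s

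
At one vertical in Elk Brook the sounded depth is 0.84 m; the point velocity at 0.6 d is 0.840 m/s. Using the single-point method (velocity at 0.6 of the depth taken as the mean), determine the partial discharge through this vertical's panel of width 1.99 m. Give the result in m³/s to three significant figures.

v̄ = v₀.₆ = 0.840 m/s
q = v̄ × d × w = 0.8400 × 0.84 × 1.99 = 1.404 m³/s

1.40 m³/s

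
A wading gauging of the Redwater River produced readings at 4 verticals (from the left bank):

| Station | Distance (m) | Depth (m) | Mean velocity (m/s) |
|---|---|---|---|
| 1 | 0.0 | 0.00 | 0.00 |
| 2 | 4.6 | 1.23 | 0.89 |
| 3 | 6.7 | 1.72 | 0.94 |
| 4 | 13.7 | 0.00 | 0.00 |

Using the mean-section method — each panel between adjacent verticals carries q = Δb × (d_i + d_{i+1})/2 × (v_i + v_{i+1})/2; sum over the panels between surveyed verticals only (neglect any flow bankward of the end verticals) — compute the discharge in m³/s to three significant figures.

Panel 1-2: Δb = 4.6 m, d̄ = (0.00+1.23)/2 = 0.615, v̄ = (0.00+0.89)/2 = 0.445 → q = 4.6×0.615×0.445 = 1.259 m³/s
Panel 2-3: Δb = 2.1 m, d̄ = (1.23+1.72)/2 = 1.475, v̄ = (0.89+0.94)/2 = 0.915 → q = 2.1×1.475×0.915 = 2.834 m³/s
Panel 3-4: Δb = 7 m, d̄ = (1.72+0.00)/2 = 0.86, v̄ = (0.94+0.00)/2 = 0.47 → q = 7×0.86×0.47 = 2.829 m³/s
Q = Σ q = 6.923 m³/s

6.92 m³/s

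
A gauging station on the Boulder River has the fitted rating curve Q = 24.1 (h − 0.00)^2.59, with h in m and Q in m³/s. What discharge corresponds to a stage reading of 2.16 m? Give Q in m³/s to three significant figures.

177 m³/s

Q = 24.1 × (2.16 − 0.00)^2.59 = 24.1 × 2.16^2.59 = 177.1 m³/s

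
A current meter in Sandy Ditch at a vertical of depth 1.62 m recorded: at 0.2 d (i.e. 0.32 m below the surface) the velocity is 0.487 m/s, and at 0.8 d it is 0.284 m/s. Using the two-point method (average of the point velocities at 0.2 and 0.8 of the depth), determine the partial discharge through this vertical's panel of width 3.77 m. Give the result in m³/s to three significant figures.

2.35 m³/s

v̄ = (0.487 + 0.284) / 2 = 0.3855 m/s
q = v̄ × d × w = 0.3855 × 1.62 × 3.77 = 2.354 m³/s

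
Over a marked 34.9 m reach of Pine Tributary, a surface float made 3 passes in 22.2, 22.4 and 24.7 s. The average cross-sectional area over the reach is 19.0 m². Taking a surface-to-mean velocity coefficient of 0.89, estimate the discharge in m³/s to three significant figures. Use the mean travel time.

t̄ = (22.2 + 22.4 + 24.7) / 3 = 23.1 s
v_surface = L / t̄ = 34.9 / 23.1 = 1.511 m/s
v_mean = 0.89 × 1.511 = 1.345 m/s
Q = A × v_mean = 19.0 × 1.345 = 25.55 m³/s

25.5 m³/s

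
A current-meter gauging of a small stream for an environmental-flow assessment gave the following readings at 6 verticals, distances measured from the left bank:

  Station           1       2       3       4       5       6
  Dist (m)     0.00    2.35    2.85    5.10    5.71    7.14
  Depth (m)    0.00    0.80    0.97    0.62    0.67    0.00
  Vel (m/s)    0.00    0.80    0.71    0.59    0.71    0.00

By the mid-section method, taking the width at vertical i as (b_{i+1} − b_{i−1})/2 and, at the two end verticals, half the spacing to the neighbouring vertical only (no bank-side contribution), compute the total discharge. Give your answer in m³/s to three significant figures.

2.87 m³/s

w_2 = (2.85 − 0.00)/2 = 1.425 m; q_2 = 0.80 × 0.80 × 1.425 = 0.9120 m³/s
w_3 = (5.10 − 2.35)/2 = 1.375 m; q_3 = 0.71 × 0.97 × 1.375 = 0.9470 m³/s
w_4 = (5.71 − 2.85)/2 = 1.43 m; q_4 = 0.59 × 0.62 × 1.43 = 0.5231 m³/s
w_5 = (7.14 − 5.10)/2 = 1.02 m; q_5 = 0.71 × 0.67 × 1.02 = 0.4852 m³/s
Stations 1, 6 contribute zero (depth or velocity is 0).
Q = Σ qᵢ = 2.867 m³/s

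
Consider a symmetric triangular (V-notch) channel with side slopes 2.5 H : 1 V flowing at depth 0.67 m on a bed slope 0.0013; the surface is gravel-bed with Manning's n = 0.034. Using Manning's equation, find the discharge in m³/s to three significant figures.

A = z·y² = 2.5×0.67² = 1.122 m²
P = 2y√(1+z²) = 2×0.67×√(1+2.5²) = 3.608 m
R = A/P = 1.122/3.608 = 0.3110 m
Q = (1/n)·A·R^(2/3)·S^(1/2) = (1/0.034) × 1.122 × 0.3110^(2/3) × 0.0013^(1/2) = 0.5463 m³/s

0.546 m³/s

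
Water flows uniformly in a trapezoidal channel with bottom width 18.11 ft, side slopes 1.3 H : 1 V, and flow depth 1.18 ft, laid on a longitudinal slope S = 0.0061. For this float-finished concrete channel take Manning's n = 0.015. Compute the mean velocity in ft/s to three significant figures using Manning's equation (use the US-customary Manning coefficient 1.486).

A = (b + z·y)·y = (18.11 + 1.3×1.18)×1.18 = 23.18 ft²
P = b + 2y√(1+z²) = 18.11 + 2×1.18×√(1+1.3²) = 21.98 ft
R = A/P = 23.18/21.98 = 1.055 ft
Q = (1.486/n)·A·R^(2/3)·S^(1/2) = (1.486/0.015) × 23.18 × 1.055^(2/3) × 0.0061^(1/2) = 185.8 ft³/s
V = Q/A = 185.8/23.18 = 8.016 ft/s

8.02 ft/s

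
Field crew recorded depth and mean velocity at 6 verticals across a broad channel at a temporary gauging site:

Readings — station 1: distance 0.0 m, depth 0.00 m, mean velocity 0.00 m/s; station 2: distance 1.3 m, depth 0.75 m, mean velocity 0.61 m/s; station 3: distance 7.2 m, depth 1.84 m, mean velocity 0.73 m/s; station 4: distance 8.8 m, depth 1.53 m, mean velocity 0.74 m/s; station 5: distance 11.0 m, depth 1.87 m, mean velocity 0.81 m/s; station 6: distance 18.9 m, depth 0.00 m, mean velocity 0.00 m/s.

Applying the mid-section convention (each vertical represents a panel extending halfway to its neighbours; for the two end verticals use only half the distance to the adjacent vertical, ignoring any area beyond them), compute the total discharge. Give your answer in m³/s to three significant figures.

w_2 = (7.2 − 0.0)/2 = 3.6 m; q_2 = 0.61 × 0.75 × 3.6 = 1.647 m³/s
w_3 = (8.8 − 1.3)/2 = 3.75 m; q_3 = 0.73 × 1.84 × 3.75 = 5.037 m³/s
w_4 = (11.0 − 7.2)/2 = 1.9 m; q_4 = 0.74 × 1.53 × 1.9 = 2.151 m³/s
w_5 = (18.9 − 8.8)/2 = 5.05 m; q_5 = 0.81 × 1.87 × 5.05 = 7.649 m³/s
Stations 1, 6 contribute zero (depth or velocity is 0).
Q = Σ qᵢ = 16.48 m³/s

16.5 m³/s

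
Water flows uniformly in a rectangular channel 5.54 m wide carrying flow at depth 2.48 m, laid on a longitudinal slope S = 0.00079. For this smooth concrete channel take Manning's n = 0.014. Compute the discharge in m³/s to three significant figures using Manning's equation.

A = b·y = 5.54 × 2.48 = 13.74 m²
P = b + 2y = 5.54 + 2×2.48 = 10.50 m
R = A/P = 13.74/10.50 = 1.308 m
Q = (1/n)·A·R^(2/3)·S^(1/2) = (1/0.014) × 13.74 × 1.308^(2/3) × 0.00079^(1/2) = 33.00 m³/s

33.0 m³/s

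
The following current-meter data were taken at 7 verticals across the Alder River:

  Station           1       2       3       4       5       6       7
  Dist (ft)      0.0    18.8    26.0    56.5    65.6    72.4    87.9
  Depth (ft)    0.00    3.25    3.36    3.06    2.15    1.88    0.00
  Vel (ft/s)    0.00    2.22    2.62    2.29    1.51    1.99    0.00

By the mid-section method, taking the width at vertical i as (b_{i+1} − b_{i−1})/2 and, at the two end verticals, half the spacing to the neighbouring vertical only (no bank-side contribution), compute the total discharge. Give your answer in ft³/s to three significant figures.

466 ft³/s

w_2 = (26.0 − 0.0)/2 = 13 ft; q_2 = 2.22 × 3.25 × 13 = 93.80 ft³/s
w_3 = (56.5 − 18.8)/2 = 18.85 ft; q_3 = 2.62 × 3.36 × 18.85 = 165.9 ft³/s
w_4 = (65.6 − 26.0)/2 = 19.8 ft; q_4 = 2.29 × 3.06 × 19.8 = 138.7 ft³/s
w_5 = (72.4 − 56.5)/2 = 7.95 ft; q_5 = 1.51 × 2.15 × 7.95 = 25.81 ft³/s
w_6 = (87.9 − 65.6)/2 = 11.15 ft; q_6 = 1.99 × 1.88 × 11.15 = 41.71 ft³/s
Stations 1, 7 contribute zero (depth or velocity is 0).
Q = Σ qᵢ = 466.0 ft³/s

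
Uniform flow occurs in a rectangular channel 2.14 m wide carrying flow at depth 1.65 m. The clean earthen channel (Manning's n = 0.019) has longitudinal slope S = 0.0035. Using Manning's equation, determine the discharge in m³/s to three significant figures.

8.24 m³/s

A = b·y = 2.14 × 1.65 = 3.531 m²
P = b + 2y = 2.14 + 2×1.65 = 5.440 m
R = A/P = 3.531/5.440 = 0.6491 m
Q = (1/n)·A·R^(2/3)·S^(1/2) = (1/0.019) × 3.531 × 0.6491^(2/3) × 0.0035^(1/2) = 8.242 m³/s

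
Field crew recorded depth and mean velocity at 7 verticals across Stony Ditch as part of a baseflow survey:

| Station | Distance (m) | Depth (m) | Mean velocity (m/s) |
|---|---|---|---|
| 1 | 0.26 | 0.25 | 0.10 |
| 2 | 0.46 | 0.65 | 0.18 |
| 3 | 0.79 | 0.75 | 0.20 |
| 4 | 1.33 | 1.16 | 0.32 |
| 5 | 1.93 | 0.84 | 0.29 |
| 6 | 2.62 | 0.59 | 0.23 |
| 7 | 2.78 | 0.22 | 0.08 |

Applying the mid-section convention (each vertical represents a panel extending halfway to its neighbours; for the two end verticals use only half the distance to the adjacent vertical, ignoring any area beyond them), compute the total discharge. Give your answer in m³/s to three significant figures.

w_1 = (0.46 − 0.26)/2 = 0.1 m; q_1 = 0.10 × 0.25 × 0.1 = 0.002500 m³/s
w_2 = (0.79 − 0.26)/2 = 0.265 m; q_2 = 0.18 × 0.65 × 0.265 = 0.03101 m³/s
w_3 = (1.33 − 0.46)/2 = 0.435 m; q_3 = 0.20 × 0.75 × 0.435 = 0.06525 m³/s
w_4 = (1.93 − 0.79)/2 = 0.57 m; q_4 = 0.32 × 1.16 × 0.57 = 0.2116 m³/s
w_5 = (2.62 − 1.33)/2 = 0.645 m; q_5 = 0.29 × 0.84 × 0.645 = 0.1571 m³/s
w_6 = (2.78 − 1.93)/2 = 0.425 m; q_6 = 0.23 × 0.59 × 0.425 = 0.05767 m³/s
w_7 = (2.78 − 2.62)/2 = 0.08 m; q_7 = 0.08 × 0.22 × 0.08 = 0.001408 m³/s
Q = Σ qᵢ = 0.5265 m³/s

0.527 m³/s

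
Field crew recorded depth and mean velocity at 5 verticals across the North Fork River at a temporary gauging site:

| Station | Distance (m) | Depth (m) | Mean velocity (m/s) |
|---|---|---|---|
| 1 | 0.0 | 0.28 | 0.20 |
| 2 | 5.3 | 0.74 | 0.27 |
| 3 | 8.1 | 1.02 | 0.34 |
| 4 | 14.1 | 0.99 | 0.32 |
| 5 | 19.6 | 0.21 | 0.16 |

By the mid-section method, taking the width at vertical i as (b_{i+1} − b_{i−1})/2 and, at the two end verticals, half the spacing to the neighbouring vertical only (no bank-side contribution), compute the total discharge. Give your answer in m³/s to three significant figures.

w_1 = (5.3 − 0.0)/2 = 2.65 m; q_1 = 0.20 × 0.28 × 2.65 = 0.1484 m³/s
w_2 = (8.1 − 0.0)/2 = 4.05 m; q_2 = 0.27 × 0.74 × 4.05 = 0.8092 m³/s
w_3 = (14.1 − 5.3)/2 = 4.4 m; q_3 = 0.34 × 1.02 × 4.4 = 1.526 m³/s
w_4 = (19.6 − 8.1)/2 = 5.75 m; q_4 = 0.32 × 0.99 × 5.75 = 1.822 m³/s
w_5 = (19.6 − 14.1)/2 = 2.75 m; q_5 = 0.16 × 0.21 × 2.75 = 0.09240 m³/s
Q = Σ qᵢ = 4.398 m³/s

4.40 m³/s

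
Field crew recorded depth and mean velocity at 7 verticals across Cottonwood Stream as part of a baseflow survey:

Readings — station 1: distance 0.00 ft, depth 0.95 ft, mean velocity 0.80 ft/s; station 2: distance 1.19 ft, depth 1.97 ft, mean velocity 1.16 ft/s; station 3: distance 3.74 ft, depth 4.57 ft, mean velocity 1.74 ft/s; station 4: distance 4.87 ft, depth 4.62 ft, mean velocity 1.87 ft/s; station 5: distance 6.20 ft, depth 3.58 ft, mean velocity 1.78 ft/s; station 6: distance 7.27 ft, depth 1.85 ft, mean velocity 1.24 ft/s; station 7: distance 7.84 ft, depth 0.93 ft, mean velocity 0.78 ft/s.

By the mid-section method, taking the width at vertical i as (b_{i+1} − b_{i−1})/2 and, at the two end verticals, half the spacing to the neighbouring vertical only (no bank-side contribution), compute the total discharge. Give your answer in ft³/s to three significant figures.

w_1 = (1.19 − 0.00)/2 = 0.595 ft; q_1 = 0.80 × 0.95 × 0.595 = 0.4522 ft³/s
w_2 = (3.74 − 0.00)/2 = 1.87 ft; q_2 = 1.16 × 1.97 × 1.87 = 4.273 ft³/s
w_3 = (4.87 − 1.19)/2 = 1.84 ft; q_3 = 1.74 × 4.57 × 1.84 = 14.63 ft³/s
w_4 = (6.20 − 3.74)/2 = 1.23 ft; q_4 = 1.87 × 4.62 × 1.23 = 10.63 ft³/s
w_5 = (7.27 − 4.87)/2 = 1.2 ft; q_5 = 1.78 × 3.58 × 1.2 = 7.647 ft³/s
w_6 = (7.84 − 6.20)/2 = 0.82 ft; q_6 = 1.24 × 1.85 × 0.82 = 1.881 ft³/s
w_7 = (7.84 − 7.27)/2 = 0.285 ft; q_7 = 0.78 × 0.93 × 0.285 = 0.2067 ft³/s
Q = Σ qᵢ = 39.72 ft³/s

39.7 ft³/s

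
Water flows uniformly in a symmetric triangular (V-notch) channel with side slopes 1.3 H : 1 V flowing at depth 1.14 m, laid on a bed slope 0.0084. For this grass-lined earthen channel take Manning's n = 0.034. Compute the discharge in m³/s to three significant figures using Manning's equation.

2.68 m³/s

A = z·y² = 1.3×1.14² = 1.689 m²
P = 2y√(1+z²) = 2×1.14×√(1+1.3²) = 3.739 m
R = A/P = 1.689/3.739 = 0.4518 m
Q = (1/n)·A·R^(2/3)·S^(1/2) = (1/0.034) × 1.689 × 0.4518^(2/3) × 0.0084^(1/2) = 2.681 m³/s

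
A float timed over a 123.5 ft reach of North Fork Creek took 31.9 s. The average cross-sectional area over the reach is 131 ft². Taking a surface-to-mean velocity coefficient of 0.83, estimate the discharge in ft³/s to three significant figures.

v_surface = L / t̄ = 123.5 / 31.9 = 3.871 ft/s
v_mean = 0.83 × 3.871 = 3.213 ft/s
Q = A × v_mean = 131 × 3.213 = 420.9 ft³/s

421 ft³/s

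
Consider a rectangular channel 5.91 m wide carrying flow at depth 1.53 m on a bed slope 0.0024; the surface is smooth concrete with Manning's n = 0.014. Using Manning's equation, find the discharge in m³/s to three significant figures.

31.8 m³/s

A = b·y = 5.91 × 1.53 = 9.042 m²
P = b + 2y = 5.91 + 2×1.53 = 8.970 m
R = A/P = 9.042/8.970 = 1.008 m
Q = (1/n)·A·R^(2/3)·S^(1/2) = (1/0.014) × 9.042 × 1.008^(2/3) × 0.0024^(1/2) = 31.81 m³/s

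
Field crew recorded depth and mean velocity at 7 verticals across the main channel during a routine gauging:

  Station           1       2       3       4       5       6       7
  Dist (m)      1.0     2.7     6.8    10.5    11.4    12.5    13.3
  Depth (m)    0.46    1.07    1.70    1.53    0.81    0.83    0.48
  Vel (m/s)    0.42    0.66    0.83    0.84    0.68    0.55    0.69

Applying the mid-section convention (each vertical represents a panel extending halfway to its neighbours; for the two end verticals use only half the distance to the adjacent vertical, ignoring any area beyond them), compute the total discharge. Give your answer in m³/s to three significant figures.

11.8 m³/s

w_1 = (2.7 − 1.0)/2 = 0.85 m; q_1 = 0.42 × 0.46 × 0.85 = 0.1642 m³/s
w_2 = (6.8 − 1.0)/2 = 2.9 m; q_2 = 0.66 × 1.07 × 2.9 = 2.048 m³/s
w_3 = (10.5 − 2.7)/2 = 3.9 m; q_3 = 0.83 × 1.70 × 3.9 = 5.503 m³/s
w_4 = (11.4 − 6.8)/2 = 2.3 m; q_4 = 0.84 × 1.53 × 2.3 = 2.956 m³/s
w_5 = (12.5 − 10.5)/2 = 1 m; q_5 = 0.68 × 0.81 × 1 = 0.5508 m³/s
w_6 = (13.3 − 11.4)/2 = 0.95 m; q_6 = 0.55 × 0.83 × 0.95 = 0.4337 m³/s
w_7 = (13.3 − 12.5)/2 = 0.4 m; q_7 = 0.69 × 0.48 × 0.4 = 0.1325 m³/s
Q = Σ qᵢ = 11.79 m³/s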